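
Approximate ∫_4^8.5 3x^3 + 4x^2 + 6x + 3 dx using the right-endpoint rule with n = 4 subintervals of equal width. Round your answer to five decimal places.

Δx = (8.5 − 4)/4 = 1.125.
Right endpoints: 5.125, 6.25, 7.375, 8.5.
f(5.125) = 277835/512, f(6.25) = 929.171875, f(7.375) = 751721/512, f(8.5) = 2185.375.
Sum = Δx · [f(5.125) + f(6.25) + f(7.375) + f(8.5)].
Sum ≈ 5766.07324.

5766.07324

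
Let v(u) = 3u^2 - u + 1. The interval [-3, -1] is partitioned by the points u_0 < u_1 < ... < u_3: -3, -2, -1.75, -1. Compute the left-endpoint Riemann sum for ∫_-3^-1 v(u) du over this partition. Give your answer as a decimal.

43.703125

Subinterval widths: 1, 0.25, 0.75.
Left endpoints: -3, -2, -1.75.
v(-3) = 31, v(-2) = 15, v(-1.75) = 11.9375.
Sum = Σ Δu_i · v(u_i).
Sum = 43.703125.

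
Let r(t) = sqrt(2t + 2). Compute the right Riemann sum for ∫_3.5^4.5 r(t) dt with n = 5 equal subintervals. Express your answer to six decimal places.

3.192514

Δt = (4.5 − 3.5)/5 = 0.2.
Right endpoints: 3.7, 3.9, 4.1, 4.3, 4.5.
r(3.7) ≈ 3.065942, r(3.9) ≈ 3.130495, r(4.1) ≈ 3.193744, r(4.3) ≈ 3.255764, r(4.5) ≈ 3.316625.
Sum = Δt · [r(3.7) + r(3.9) + r(4.1) + r(4.3) + r(4.5)].
Sum ≈ 3.192514.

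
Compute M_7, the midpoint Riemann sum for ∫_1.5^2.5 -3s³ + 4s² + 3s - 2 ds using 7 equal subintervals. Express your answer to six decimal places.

Δs = (2.5 − 1.5)/7 = 1/7.
Midpoints: 11/7, 12/7, 13/7, 2, 15/7, 16/7, 17/7.
f(11/7) = 326/343, f(12/7) = -74/343, f(13/7) = -634/343, f(2) = -4, f(15/7) = -2306/343, f(16/7) = -3454/343, f(17/7) = -4834/343.
Sum = Δs · [f(11/7) + f(12/7) + f(13/7) + ...].
Sum ≈ -5.142857.

-5.142857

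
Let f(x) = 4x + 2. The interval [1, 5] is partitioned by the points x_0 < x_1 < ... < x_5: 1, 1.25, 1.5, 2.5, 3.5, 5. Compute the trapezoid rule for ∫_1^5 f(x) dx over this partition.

56

Subinterval widths: 0.25, 0.25, 1, 1, 1.5.
f(1) = 6, f(1.25) = 7, f(1.5) = 8, f(2.5) = 12, f(3.5) = 16, f(5) = 22.
On each subinterval the trapezoid contributes (Δx_i/2)·[f(x_{i-1}) + f(x_i)].
Sum = 56.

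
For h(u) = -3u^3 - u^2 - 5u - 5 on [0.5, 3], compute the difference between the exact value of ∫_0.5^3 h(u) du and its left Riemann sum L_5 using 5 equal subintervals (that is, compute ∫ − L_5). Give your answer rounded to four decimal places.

-23.7240

Exact integral: ∫_0.5^3 h(u) du ≈ -104.036458.
L_5 = -80.3125.
Error ≈ -104.036458 − (-80.3125) ≈ -23.7240.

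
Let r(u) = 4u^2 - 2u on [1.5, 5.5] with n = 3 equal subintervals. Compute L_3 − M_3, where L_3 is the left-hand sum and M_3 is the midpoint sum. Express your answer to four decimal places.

-62.2222

L_3 ≈ 124.740741.
M_3 ≈ 186.962963.
L_3 − M_3 ≈ -62.2222.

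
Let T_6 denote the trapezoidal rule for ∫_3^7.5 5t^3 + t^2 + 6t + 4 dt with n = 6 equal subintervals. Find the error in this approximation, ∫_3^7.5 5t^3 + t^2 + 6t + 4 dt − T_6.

Exact integral: ∫_3^7.5 f(t) dt = 4145.203125.
T_6 = 4178.84765625.
Error = 4145.203125 − 4178.84765625 = -33.64453125.

-33.64453125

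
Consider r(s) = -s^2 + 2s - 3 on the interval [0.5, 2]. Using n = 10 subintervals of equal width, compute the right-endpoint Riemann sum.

Δs = (2 − 0.5)/10 = 0.15.
Right endpoints: 0.65, 0.8, 0.95, 1.1, 1.25, 1.4, 1.55, 1.7, 1.85, 2.
r(0.65) = -2.1225, r(0.8) = -2.04, r(0.95) = -2.0025, r(1.1) = -2.01, r(1.25) = -2.0625, r(1.4) = -2.16, r(1.55) = -2.3025, r(1.7) = -2.49, r(1.85) = -2.7225, r(2) = -3.
Sum = Δs · [r(0.65) + r(0.8) + r(0.95) + ...].
Sum = -3.436875.

-3.436875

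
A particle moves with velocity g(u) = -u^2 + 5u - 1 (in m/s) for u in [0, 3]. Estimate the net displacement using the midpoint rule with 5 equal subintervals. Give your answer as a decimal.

Δu = (3 − 0)/5 = 0.6.
Midpoints: 0.3, 0.9, 1.5, 2.1, 2.7.
g(0.3) = 0.41, g(0.9) = 2.69, g(1.5) = 4.25, g(2.1) = 5.09, g(2.7) = 5.21.
Sum = Δu · [g(0.3) + g(0.9) + g(1.5) + g(2.1) + g(2.7)].
Sum = 10.59.

10.59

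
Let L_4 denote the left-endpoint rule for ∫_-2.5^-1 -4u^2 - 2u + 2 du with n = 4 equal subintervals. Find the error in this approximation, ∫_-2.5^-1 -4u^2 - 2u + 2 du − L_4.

3.515625

Exact integral: ∫_-2.5^-1 f(u) du = -11.25.
L_4 = -14.765625.
Error = -11.25 − (-14.765625) = 3.515625.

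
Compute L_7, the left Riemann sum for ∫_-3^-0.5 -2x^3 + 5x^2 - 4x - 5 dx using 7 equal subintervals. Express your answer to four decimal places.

Δx = (-0.5 − (-3))/7 = 5/14.
Left endpoints: -3, -37/14, -16/7, -27/14, -11/7, -17/14, -6/7.
f(-3) = 106, f(-37/14) = 26553/343, f(-16/7) = 18573/343, f(-27/14) = 24461/686, f(-11/7) = 7338/343, f(-17/14) = 3708/343, f(-6/7) = 1153/343.
Sum = Δx · [f(-3) + f(-37/14) + f(-16/7) + ...].
Sum ≈ 110.2806.

110.2806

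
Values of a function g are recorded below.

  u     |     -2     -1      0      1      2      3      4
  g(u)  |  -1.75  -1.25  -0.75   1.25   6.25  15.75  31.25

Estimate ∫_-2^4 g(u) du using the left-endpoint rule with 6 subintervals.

Δu = 1.
Sum = 1·[(-1.75) + (-1.25) + (-0.75) + 1.25 + 6.25 + 15.75] = 19.5.

19.5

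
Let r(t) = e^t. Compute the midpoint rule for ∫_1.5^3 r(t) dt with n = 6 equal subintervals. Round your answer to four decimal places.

15.5633

Δt = (3 − 1.5)/6 = 0.25.
Midpoints: 1.625, 1.875, 2.125, 2.375, 2.625, 2.875.
r(1.625) ≈ 5.0784, r(1.875) ≈ 6.5208, r(2.125) ≈ 8.3729, r(2.375) ≈ 10.7510, r(2.625) ≈ 13.8046, r(2.875) ≈ 17.7254.
Sum = Δt · [r(1.625) + r(1.875) + r(2.125) + ...].
Sum ≈ 15.5633.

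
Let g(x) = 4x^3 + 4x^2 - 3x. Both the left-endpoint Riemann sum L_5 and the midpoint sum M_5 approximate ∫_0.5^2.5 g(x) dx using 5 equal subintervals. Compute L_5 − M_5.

-14.24

L_5 = 35.84.
M_5 = 50.08.
L_5 − M_5 = -14.24.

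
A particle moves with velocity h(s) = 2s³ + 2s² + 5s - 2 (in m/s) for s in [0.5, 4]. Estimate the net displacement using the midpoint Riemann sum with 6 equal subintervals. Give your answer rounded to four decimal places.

Δs = (4 − 0.5)/6 = 7/12.
Midpoints: 19/24, 1.375, 47/24, 61/24, 3.125, 89/24.
h(19/24) = 29059/6912, h(1.375) = 13.85546875, h(47/24) = 210695/6912, h(61/24) = 390301/6912, h(3.125) = 94.19140625, h(89/24) = 1009409/6912.
Sum = Δs · [h(19/24) + h(1.375) + h(47/24) + ...].
Sum ≈ 201.3887.

201.3887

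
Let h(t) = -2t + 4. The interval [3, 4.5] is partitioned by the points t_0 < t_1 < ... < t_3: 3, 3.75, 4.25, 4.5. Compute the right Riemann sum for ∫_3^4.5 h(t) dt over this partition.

-6.125

Subinterval widths: 0.75, 0.5, 0.25.
Right endpoints: 3.75, 4.25, 4.5.
h(3.75) = -3.5, h(4.25) = -4.5, h(4.5) = -5.
Sum = Σ Δt_i · h(t_i).
Sum = -6.125.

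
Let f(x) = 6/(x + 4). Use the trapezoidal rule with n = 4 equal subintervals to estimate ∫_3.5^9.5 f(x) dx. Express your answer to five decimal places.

3.54048

Δx = (9.5 − 3.5)/4 = 1.5.
f(3.5) = 0.8, f(5) = 2/3, f(6.5) = 4/7, f(8) = 0.5, f(9.5) = 4/9.
T_4 = (Δx/2)·[f(x_0) + 2f(x_1) + 2f(x_2) + 2f(x_3) + f(x_4)].
Sum ≈ 3.54048.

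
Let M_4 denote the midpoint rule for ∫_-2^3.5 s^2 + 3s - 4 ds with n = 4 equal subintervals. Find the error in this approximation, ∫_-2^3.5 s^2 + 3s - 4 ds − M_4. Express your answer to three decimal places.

0.867

Exact integral: ∫_-2^3.5 f(s) ds ≈ 7.33333.
M_4 ≈ 6.46680.
Error ≈ 7.33333 − 6.46680 ≈ 0.867.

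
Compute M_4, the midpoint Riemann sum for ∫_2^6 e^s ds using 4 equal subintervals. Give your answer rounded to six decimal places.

Δs = (6 − 2)/4 = 1.
Midpoints: 2.5, 3.5, 4.5, 5.5.
f(2.5) ≈ 12.182494, f(3.5) ≈ 33.115452, f(4.5) ≈ 90.017131, f(5.5) ≈ 244.691932.
Sum = Δs · [f(2.5) + f(3.5) + f(4.5) + f(5.5)].
Sum ≈ 380.007009.

380.007009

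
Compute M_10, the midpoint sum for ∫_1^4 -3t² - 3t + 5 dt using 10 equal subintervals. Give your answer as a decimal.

-70.4325

Δt = (4 − 1)/10 = 0.3.
Midpoints: 1.15, 1.45, 1.75, 2.05, 2.35, 2.65, 2.95, 3.25, 3.55, 3.85.
f(1.15) = -2.4175, f(1.45) = -5.6575, f(1.75) = -9.4375, f(2.05) = -13.7575, f(2.35) = -18.6175, f(2.65) = -24.0175, f(2.95) = -29.9575, f(3.25) = -36.4375, f(3.55) = -43.4575, f(3.85) = -51.0175.
Sum = Δt · [f(1.15) + f(1.45) + f(1.75) + ...].
Sum = -70.4325.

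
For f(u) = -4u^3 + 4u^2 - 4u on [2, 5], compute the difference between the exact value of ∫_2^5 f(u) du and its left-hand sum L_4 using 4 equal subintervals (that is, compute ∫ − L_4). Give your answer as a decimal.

-137.8125

Exact integral: ∫_2^5 f(u) du = -495.
L_4 = -357.1875.
Error = -495 − (-357.1875) = -137.8125.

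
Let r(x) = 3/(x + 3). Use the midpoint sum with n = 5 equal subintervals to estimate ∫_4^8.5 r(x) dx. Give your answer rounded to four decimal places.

Δx = (8.5 − 4)/5 = 0.9.
Midpoints: 4.45, 5.35, 6.25, 7.15, 8.05.
r(4.45) = 60/149, r(5.35) = 60/167, r(6.25) = 12/37, r(7.15) = 60/203, r(8.05) = 60/221.
Sum = Δx · [r(4.45) + r(5.35) + r(6.25) + r(7.15) + r(8.05)].
Sum ≈ 1.4880.

1.4880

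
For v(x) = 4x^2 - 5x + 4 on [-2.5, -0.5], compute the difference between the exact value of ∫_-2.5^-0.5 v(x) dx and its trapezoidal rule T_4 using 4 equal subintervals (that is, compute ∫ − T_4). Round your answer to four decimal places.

Exact integral: ∫_-2.5^-0.5 v(x) dx ≈ 43.666667.
T_4 = 44.
Error ≈ 43.666667 − 44 ≈ -0.3333.

-0.3333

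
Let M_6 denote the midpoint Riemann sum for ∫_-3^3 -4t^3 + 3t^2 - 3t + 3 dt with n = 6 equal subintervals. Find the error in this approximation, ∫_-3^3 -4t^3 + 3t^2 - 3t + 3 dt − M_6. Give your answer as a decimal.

1.5

Exact integral: ∫_-3^3 f(t) dt = 72.
M_6 = 70.5.
Error = 72 − 70.5 = 1.5.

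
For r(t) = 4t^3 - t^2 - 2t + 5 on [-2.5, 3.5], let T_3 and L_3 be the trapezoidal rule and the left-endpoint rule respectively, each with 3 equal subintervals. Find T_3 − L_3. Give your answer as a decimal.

216

T_3 = 135.5.
L_3 = -80.5.
T_3 − L_3 = 216.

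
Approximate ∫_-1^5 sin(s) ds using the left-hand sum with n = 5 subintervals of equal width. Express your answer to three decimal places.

0.296

Δs = (5 − (-1))/5 = 1.2.
Left endpoints: -1, 0.2, 1.4, 2.6, 3.8.
f(-1) ≈ -0.841, f(0.2) ≈ 0.199, f(1.4) ≈ 0.985, f(2.6) ≈ 0.516, f(3.8) ≈ -0.612.
Sum = Δs · [f(-1) + f(0.2) + f(1.4) + f(2.6) + f(3.8)].
Sum ≈ 0.296.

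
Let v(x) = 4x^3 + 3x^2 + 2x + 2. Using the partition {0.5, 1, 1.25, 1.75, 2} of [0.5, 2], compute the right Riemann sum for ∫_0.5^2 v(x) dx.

40.3125

Subinterval widths: 0.5, 0.25, 0.5, 0.25.
Right endpoints: 1, 1.25, 1.75, 2.
v(1) = 11, v(1.25) = 17, v(1.75) = 36.125, v(2) = 50.
Sum = Σ Δx_i · v(x_i).
Sum = 40.3125.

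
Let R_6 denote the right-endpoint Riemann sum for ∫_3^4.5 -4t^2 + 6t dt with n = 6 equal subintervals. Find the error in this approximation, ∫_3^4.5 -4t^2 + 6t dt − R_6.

Exact integral: ∫_3^4.5 f(t) dt = -51.75.
R_6 = -56.3125.
Error = -51.75 − (-56.3125) = 4.5625.

4.5625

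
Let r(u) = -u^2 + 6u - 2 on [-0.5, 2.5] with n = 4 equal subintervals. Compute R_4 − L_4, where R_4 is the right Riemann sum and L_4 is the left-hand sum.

9

R_4 = 10.96875.
L_4 = 1.96875.
R_4 − L_4 = 9.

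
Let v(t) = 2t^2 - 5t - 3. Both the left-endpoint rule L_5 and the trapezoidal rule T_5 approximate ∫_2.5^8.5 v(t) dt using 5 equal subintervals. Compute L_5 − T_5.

-61.2

L_5 = 157.68.
T_5 = 218.88.
L_5 − T_5 = -61.2.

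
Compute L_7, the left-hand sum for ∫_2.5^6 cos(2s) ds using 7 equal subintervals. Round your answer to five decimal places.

Δs = (6 − 2.5)/7 = 0.5.
Left endpoints: 2.5, 3, 3.5, 4, 4.5, 5, 5.5.
f(2.5) ≈ 0.28366, f(3) ≈ 0.96017, f(3.5) ≈ 0.75390, f(4) ≈ -0.14550, f(4.5) ≈ -0.91113, f(5) ≈ -0.83907, f(5.5) ≈ 0.00443.
Sum = Δs · [f(2.5) + f(3) + f(3.5) + ...].
Sum ≈ 0.05323.

0.05323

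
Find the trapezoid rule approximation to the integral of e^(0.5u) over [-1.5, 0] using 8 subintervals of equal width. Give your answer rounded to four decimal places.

Δu = (0 − (-1.5))/8 = 0.1875.
f(-1.5) ≈ 0.4724, f(-1.3125) ≈ 0.5188, f(-1.125) ≈ 0.5698, f(-0.9375) ≈ 0.6258, f(-0.75) ≈ 0.6873, f(-0.5625) ≈ 0.7548, f(-0.375) ≈ 0.8290, f(-0.1875) ≈ 0.9105, f(0) ≈ 1.0000.
T_8 = (Δu/2)·[f(u_0) + 2f(u_1) + ... + 2f(u_{7}) + f(u_8)].
Sum ≈ 1.0560.

1.0560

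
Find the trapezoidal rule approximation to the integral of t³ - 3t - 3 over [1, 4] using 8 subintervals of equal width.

32.77734375

Δt = (4 − 1)/8 = 0.375.
f(1) = -5, f(1.375) = -2317/512, f(1.75) = -2.890625, f(2.125) = 113/512, f(2.5) = 5.125, f(2.875) = 6215/512, f(3.25) = 21.578125, f(3.625) = 17285/512, f(4) = 49.
T_8 = (Δt/2)·[f(t_0) + 2f(t_1) + ... + 2f(t_{7}) + f(t_8)].
Sum = 32.77734375.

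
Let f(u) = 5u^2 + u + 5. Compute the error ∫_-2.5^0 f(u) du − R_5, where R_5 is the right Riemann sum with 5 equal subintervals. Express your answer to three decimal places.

6.667

Exact integral: ∫_-2.5^0 f(u) du ≈ 35.41667.
R_5 = 28.75.
Error ≈ 35.41667 − 28.75 ≈ 6.667.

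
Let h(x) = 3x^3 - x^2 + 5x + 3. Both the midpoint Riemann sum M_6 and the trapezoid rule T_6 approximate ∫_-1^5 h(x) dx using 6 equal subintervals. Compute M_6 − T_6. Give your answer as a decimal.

-25.5

M_6 = 495.5.
T_6 = 521.
M_6 − T_6 = -25.5.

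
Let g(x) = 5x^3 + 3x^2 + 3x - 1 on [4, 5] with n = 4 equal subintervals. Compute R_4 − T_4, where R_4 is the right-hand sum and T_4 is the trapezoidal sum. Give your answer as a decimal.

R_4 = 577.359375.
T_4 = 535.484375.
R_4 − T_4 = 41.875.

41.875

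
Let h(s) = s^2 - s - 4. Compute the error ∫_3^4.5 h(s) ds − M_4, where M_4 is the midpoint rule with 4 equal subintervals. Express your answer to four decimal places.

0.0176

Exact integral: ∫_3^4.5 h(s) ds = 9.75.
M_4 ≈ 9.732422.
Error ≈ 9.75 − 9.732422 ≈ 0.0176.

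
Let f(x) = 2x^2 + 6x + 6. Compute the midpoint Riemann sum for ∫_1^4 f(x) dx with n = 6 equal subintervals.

104.875

Δx = (4 − 1)/6 = 0.5.
Midpoints: 1.25, 1.75, 2.25, 2.75, 3.25, 3.75.
f(1.25) = 16.625, f(1.75) = 22.625, f(2.25) = 29.625, f(2.75) = 37.625, f(3.25) = 46.625, f(3.75) = 56.625.
Sum = Δx · [f(1.25) + f(1.75) + f(2.25) + ...].
Sum = 104.875.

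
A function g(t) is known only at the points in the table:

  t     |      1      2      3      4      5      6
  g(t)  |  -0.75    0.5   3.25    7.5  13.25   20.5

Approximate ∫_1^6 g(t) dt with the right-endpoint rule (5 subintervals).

45

Δt = 1.
Sum = 1·[0.5 + 3.25 + 7.5 + 13.25 + 20.5] = 45.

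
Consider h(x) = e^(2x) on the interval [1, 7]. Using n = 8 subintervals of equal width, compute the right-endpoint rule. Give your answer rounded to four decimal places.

1161002.3006

Δx = (7 − 1)/8 = 0.75.
Right endpoints: 1.75, 2.5, 3.25, 4, 4.75, 5.5, 6.25, 7.
h(1.75) ≈ 33.1155, h(2.5) ≈ 148.4132, h(3.25) ≈ 665.1416, h(4) ≈ 2980.9580, h(4.75) ≈ 13359.7268, h(5.5) ≈ 59874.1417, h(6.25) ≈ 268337.2865, h(7) ≈ 1202604.2842.
Sum = Δx · [h(1.75) + h(2.5) + h(3.25) + ...].
Sum ≈ 1161002.3006.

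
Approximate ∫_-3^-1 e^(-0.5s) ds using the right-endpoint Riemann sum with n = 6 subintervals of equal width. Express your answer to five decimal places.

5.20688

Δs = (-1 − (-3))/6 = 1/3.
Right endpoints: -8/3, -7/3, -2, -5/3, -4/3, -1.
f(-8/3) ≈ 3.79367, f(-7/3) ≈ 3.21127, f(-2) ≈ 2.71828, f(-5/3) ≈ 2.30098, f(-4/3) ≈ 1.94773, f(-1) ≈ 1.64872.
Sum = Δs · [f(-8/3) + f(-7/3) + f(-2) + ...].
Sum ≈ 5.20688.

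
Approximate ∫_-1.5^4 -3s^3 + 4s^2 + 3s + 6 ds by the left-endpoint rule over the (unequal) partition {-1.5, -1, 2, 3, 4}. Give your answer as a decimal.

14.3125

Subinterval widths: 0.5, 3, 1, 1.
Left endpoints: -1.5, -1, 2, 3.
f(-1.5) = 20.625, f(-1) = 10, f(2) = 4, f(3) = -30.
Sum = Σ Δs_i · f(s_i).
Sum = 14.3125.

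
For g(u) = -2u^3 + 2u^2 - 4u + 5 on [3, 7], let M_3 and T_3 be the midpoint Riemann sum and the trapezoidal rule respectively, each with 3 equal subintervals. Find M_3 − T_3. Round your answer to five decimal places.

M_3 ≈ -992.7407407.
T_3 ≈ -1042.5185185.
M_3 − T_3 ≈ 49.77778.

49.77778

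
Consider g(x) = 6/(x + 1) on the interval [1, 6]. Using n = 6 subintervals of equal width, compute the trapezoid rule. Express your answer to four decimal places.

Δx = (6 − 1)/6 = 5/6.
g(1) = 3, g(11/6) = 36/17, g(8/3) = 18/11, g(3.5) = 4/3, g(13/3) = 1.125, g(31/6) = 36/37, g(6) = 6/7.
T_6 = (Δx/2)·[g(x_0) + 2g(x_1) + ... + 2g(x_{5}) + g(x_6)].
Sum ≈ 7.5949.

7.5949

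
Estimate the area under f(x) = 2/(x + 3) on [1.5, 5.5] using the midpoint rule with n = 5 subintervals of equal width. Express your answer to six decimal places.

1.270095

Δx = (5.5 − 1.5)/5 = 0.8.
Midpoints: 1.9, 2.7, 3.5, 4.3, 5.1.
f(1.9) = 20/49, f(2.7) = 20/57, f(3.5) = 4/13, f(4.3) = 20/73, f(5.1) = 20/81.
Sum = Δx · [f(1.9) + f(2.7) + f(3.5) + f(4.3) + f(5.1)].
Sum ≈ 1.270095.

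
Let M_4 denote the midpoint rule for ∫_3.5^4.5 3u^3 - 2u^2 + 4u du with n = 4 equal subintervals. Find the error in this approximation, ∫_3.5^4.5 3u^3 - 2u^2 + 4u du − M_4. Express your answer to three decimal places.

Exact integral: ∫_3.5^4.5 f(u) du ≈ 178.83333.
M_4 = 178.65625.
Error ≈ 178.83333 − 178.65625 ≈ 0.177.

0.177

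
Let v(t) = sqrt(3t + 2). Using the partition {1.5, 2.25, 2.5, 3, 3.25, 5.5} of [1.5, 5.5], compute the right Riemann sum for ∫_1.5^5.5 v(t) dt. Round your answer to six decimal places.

15.181967

Subinterval widths: 0.75, 0.25, 0.5, 0.25, 2.25.
Right endpoints: 2.25, 2.5, 3, 3.25, 5.5.
v(2.25) ≈ 2.958040, v(2.5) ≈ 3.082207, v(3) ≈ 3.316625, v(3.25) ≈ 3.427827, v(5.5) ≈ 4.301163.
Sum = Σ Δt_i · v(t_i).
Sum ≈ 15.181967.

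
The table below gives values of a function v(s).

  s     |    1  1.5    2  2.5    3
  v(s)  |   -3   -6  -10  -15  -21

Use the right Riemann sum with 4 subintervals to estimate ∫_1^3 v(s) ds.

Δs = 0.5.
Sum = 0.5·[(-6) + (-10) + (-15) + (-21)] = -26.

-26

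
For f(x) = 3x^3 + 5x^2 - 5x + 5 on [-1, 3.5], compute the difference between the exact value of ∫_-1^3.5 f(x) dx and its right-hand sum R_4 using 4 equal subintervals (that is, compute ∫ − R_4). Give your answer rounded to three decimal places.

-108.448

Exact integral: ∫_-1^3.5 f(x) dx = 179.296875.
R_4 ≈ 287.74512.
Error ≈ 179.296875 − 287.74512 ≈ -108.448.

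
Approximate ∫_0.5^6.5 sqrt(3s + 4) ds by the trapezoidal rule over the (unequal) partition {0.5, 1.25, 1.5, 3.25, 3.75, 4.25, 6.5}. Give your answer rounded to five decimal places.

22.39211

Subinterval widths: 0.75, 0.25, 1.75, 0.5, 0.5, 2.25.
f(0.5) ≈ 2.34521, f(1.25) ≈ 2.78388, f(1.5) ≈ 2.91548, f(3.25) ≈ 3.70810, f(3.75) ≈ 3.90512, f(4.25) ≈ 4.09268, f(6.5) ≈ 4.84768.
On each subinterval the trapezoid contributes (Δs_i/2)·[f(s_{i-1}) + f(s_i)].
Sum ≈ 22.39211.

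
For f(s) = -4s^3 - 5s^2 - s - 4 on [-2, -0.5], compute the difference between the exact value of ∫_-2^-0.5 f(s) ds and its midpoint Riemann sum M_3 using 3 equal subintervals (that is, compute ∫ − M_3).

0.3125

Exact integral: ∫_-2^-0.5 f(s) ds = -1.3125.
M_3 = -1.625.
Error = -1.3125 − (-1.625) = 0.3125.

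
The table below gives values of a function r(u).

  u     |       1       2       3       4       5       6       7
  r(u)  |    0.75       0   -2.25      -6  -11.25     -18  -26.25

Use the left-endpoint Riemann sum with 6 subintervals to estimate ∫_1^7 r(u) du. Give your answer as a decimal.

-36.75

Δu = 1.
Sum = 1·[0.75 + 0 + (-2.25) + (-6) + (-11.25) + (-18)] = -36.75.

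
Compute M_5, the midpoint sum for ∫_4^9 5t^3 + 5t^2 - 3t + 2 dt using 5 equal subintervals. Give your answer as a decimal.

8859.375

Δt = (9 − 4)/5 = 1.
Midpoints: 4.5, 5.5, 6.5, 7.5, 8.5.
f(4.5) = 545.375, f(5.5) = 968.625, f(6.5) = 1566.875, f(7.5) = 2370.125, f(8.5) = 3408.375.
Sum = Δt · [f(4.5) + f(5.5) + f(6.5) + f(7.5) + f(8.5)].
Sum = 8859.375.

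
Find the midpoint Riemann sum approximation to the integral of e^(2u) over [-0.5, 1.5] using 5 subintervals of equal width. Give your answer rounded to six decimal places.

9.600753

Δu = (1.5 − (-0.5))/5 = 0.4.
Midpoints: -0.3, 0.1, 0.5, 0.9, 1.3.
f(-0.3) ≈ 0.548812, f(0.1) ≈ 1.221403, f(0.5) ≈ 2.718282, f(0.9) ≈ 6.049647, f(1.3) ≈ 13.463738.
Sum = Δu · [f(-0.3) + f(0.1) + f(0.5) + f(0.9) + f(1.3)].
Sum ≈ 9.600753.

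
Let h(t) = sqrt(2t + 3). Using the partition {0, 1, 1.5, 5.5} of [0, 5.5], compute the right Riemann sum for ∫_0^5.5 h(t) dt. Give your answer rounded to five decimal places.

18.42744

Subinterval widths: 1, 0.5, 4.
Right endpoints: 1, 1.5, 5.5.
h(1) ≈ 2.23607, h(1.5) ≈ 2.44949, h(5.5) ≈ 3.74166.
Sum = Σ Δt_i · h(t_i).
Sum ≈ 18.42744.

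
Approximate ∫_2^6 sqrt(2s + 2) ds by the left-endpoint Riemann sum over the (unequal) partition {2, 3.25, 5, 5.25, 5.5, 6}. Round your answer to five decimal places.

11.71663

Subinterval widths: 1.25, 1.75, 0.25, 0.25, 0.5.
Left endpoints: 2, 3.25, 5, 5.25, 5.5.
f(2) ≈ 2.44949, f(3.25) ≈ 2.91548, f(5) ≈ 3.46410, f(5.25) ≈ 3.53553, f(5.5) ≈ 3.60555.
Sum = Σ Δs_i · f(s_i).
Sum ≈ 11.71663.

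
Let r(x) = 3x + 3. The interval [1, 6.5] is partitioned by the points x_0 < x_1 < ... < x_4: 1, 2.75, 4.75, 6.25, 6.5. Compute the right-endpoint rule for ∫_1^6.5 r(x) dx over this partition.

Subinterval widths: 1.75, 2, 1.5, 0.25.
Right endpoints: 2.75, 4.75, 6.25, 6.5.
r(2.75) = 11.25, r(4.75) = 17.25, r(6.25) = 21.75, r(6.5) = 22.5.
Sum = Σ Δx_i · r(x_i).
Sum = 92.4375.

92.4375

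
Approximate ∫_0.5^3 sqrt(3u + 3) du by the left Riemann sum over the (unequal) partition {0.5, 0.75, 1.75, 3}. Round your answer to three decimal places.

Subinterval widths: 0.25, 1, 1.25.
Left endpoints: 0.5, 0.75, 1.75.
f(0.5) ≈ 2.121, f(0.75) ≈ 2.291, f(1.75) ≈ 2.872.
Sum = Σ Δu_i · f(u_i).
Sum ≈ 6.412.

6.412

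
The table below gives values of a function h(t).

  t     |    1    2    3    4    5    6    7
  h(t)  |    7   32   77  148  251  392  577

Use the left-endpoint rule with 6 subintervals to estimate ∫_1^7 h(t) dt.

907

Δt = 1.
Sum = 1·[7 + 32 + 77 + 148 + 251 + 392] = 907.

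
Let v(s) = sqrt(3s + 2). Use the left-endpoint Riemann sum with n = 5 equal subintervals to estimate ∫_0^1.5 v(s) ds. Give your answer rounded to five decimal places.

Δs = (1.5 − 0)/5 = 0.3.
Left endpoints: 0, 0.3, 0.6, 0.9, 1.2.
v(0) ≈ 1.41421, v(0.3) ≈ 1.70294, v(0.6) ≈ 1.94936, v(0.9) ≈ 2.16795, v(1.2) ≈ 2.36643.
Sum = Δs · [v(0) + v(0.3) + v(0.6) + v(0.9) + v(1.2)].
Sum ≈ 2.88027.

2.88027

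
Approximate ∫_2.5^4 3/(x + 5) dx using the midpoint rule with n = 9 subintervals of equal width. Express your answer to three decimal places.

0.547

Δx = (4 − 2.5)/9 = 1/6.
Midpoints: 31/12, 2.75, 35/12, 37/12, 3.25, 41/12, 43/12, 3.75, 47/12.
f(31/12) = 36/91, f(2.75) = 12/31, f(35/12) = 36/95, f(37/12) = 36/97, f(3.25) = 4/11, f(41/12) = 36/101, f(43/12) = 36/103, f(3.75) = 12/35, f(47/12) = 36/107.
Sum = Δx · [f(31/12) + f(2.75) + f(35/12) + ...].
Sum ≈ 0.547.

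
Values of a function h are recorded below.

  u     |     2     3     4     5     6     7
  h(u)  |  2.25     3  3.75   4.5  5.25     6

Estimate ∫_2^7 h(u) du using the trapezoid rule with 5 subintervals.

20.625

Δu = 1.
T_5 = (1/2)·[2.25 + 2·3 + 2·3.75 + 2·4.5 + 2·5.25 + 6] = 20.625.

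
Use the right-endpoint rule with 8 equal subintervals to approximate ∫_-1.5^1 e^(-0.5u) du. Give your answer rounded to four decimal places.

2.7911

Δu = (1 − (-1.5))/8 = 0.3125.
Right endpoints: -1.1875, -0.875, -0.5625, -0.25, 0.0625, 0.375, 0.6875, 1.
f(-1.1875) ≈ 1.8108, f(-0.875) ≈ 1.5488, f(-0.5625) ≈ 1.3248, f(-0.25) ≈ 1.1331, f(0.0625) ≈ 0.9692, f(0.375) ≈ 0.8290, f(0.6875) ≈ 0.7091, f(1) ≈ 0.6065.
Sum = Δu · [f(-1.1875) + f(-0.875) + f(-0.5625) + ...].
Sum ≈ 2.7911.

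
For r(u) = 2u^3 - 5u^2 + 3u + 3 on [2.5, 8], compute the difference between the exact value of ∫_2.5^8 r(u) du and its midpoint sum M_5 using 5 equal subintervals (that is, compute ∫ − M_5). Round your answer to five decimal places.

14.69646

Exact integral: ∫_2.5^8 r(u) du ≈ 1304.3020833.
M_5 = 1289.605625.
Error ≈ 1304.3020833 − 1289.605625 ≈ 14.69646.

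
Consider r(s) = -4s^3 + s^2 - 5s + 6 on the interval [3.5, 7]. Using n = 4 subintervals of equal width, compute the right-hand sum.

-2766.2578125

Δs = (7 − 3.5)/4 = 0.875.
Right endpoints: 4.375, 5.25, 6.125, 7.
r(4.375) = -331.6953125, r(5.25) = -571.5, r(6.125) = -906.2421875, r(7) = -1352.
Sum = Δs · [r(4.375) + r(5.25) + r(6.125) + r(7)].
Sum = -2766.2578125.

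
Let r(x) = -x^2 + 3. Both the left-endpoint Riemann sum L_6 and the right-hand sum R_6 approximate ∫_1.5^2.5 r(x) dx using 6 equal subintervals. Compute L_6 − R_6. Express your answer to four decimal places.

0.6667

L_6 ≈ -0.754630.
R_6 ≈ -1.421296.
L_6 − R_6 ≈ 0.6667.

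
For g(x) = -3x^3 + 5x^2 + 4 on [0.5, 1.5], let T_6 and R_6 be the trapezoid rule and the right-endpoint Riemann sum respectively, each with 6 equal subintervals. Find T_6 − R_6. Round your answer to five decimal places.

-0.02083

T_6 ≈ 5.6481481.
R_6 ≈ 5.6689815.
T_6 − R_6 ≈ -0.02083.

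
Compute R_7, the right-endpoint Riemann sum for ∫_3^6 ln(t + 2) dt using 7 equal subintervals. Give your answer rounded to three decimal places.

5.688

Δt = (6 − 3)/7 = 3/7.
Right endpoints: 24/7, 27/7, 30/7, 33/7, 36/7, 39/7, 6.
f(24/7) ≈ 1.692, f(27/7) ≈ 1.768, f(30/7) ≈ 1.838, f(33/7) ≈ 1.904, f(36/7) ≈ 1.966, f(39/7) ≈ 2.024, f(6) ≈ 2.079.
Sum = Δt · [f(24/7) + f(27/7) + f(30/7) + ...].
Sum ≈ 5.688.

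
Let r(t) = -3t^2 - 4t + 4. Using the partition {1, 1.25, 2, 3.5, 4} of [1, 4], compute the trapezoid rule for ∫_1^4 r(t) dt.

Subinterval widths: 0.25, 0.75, 1.5, 0.5.
r(1) = -3, r(1.25) = -5.6875, r(2) = -16, r(3.5) = -46.75, r(4) = -60.
On each subinterval the trapezoid contributes (Δt_i/2)·[r(t_{i-1}) + r(t_i)].
Sum = -82.96875.

-82.96875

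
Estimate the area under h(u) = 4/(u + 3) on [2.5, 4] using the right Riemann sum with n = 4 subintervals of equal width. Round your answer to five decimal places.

Δu = (4 − 2.5)/4 = 0.375.
Right endpoints: 2.875, 3.25, 3.625, 4.
h(2.875) = 32/47, h(3.25) = 0.64, h(3.625) = 32/53, h(4) = 4/7.
Sum = Δu · [h(2.875) + h(3.25) + h(3.625) + h(4)].
Sum ≈ 0.93602.

0.93602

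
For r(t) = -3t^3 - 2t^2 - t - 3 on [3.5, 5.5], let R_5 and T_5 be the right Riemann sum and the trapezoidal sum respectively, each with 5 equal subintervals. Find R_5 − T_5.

-81.7

R_5 = -755.05.
T_5 = -673.35.
R_5 − T_5 = -81.7.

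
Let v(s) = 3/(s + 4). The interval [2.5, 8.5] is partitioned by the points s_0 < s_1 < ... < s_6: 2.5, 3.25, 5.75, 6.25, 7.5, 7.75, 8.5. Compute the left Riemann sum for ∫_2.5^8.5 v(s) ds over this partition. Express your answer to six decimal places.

Subinterval widths: 0.75, 2.5, 0.5, 1.25, 0.25, 0.75.
Left endpoints: 2.5, 3.25, 5.75, 6.25, 7.5, 7.75.
v(2.5) = 6/13, v(3.25) = 12/29, v(5.75) = 4/13, v(6.25) = 12/41, v(7.5) = 6/23, v(7.75) = 12/47.
Sum = Σ Δs_i · v(s_i).
Sum ≈ 2.157043.

2.157043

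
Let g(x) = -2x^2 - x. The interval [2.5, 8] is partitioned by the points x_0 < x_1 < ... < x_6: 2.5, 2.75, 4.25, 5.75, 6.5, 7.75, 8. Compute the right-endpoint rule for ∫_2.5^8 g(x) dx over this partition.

Subinterval widths: 0.25, 1.5, 1.5, 0.75, 1.25, 0.25.
Right endpoints: 2.75, 4.25, 5.75, 6.5, 7.75, 8.
g(2.75) = -17.875, g(4.25) = -40.375, g(5.75) = -71.875, g(6.5) = -91, g(7.75) = -127.875, g(8) = -136.
Sum = Σ Δx_i · g(x_i).
Sum = -434.9375.

-434.9375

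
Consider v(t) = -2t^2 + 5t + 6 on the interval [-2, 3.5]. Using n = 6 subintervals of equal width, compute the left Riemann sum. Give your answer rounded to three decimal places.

Δt = (3.5 − (-2))/6 = 11/12.
Left endpoints: -2, -13/12, -1/6, 0.75, 5/3, 31/12.
v(-2) = -12, v(-13/12) = -127/72, v(-1/6) = 46/9, v(0.75) = 8.625, v(5/3) = 79/9, v(31/12) = 401/72.
Sum = Δt · [v(-2) + v(-13/12) + v(-1/6) + ...].
Sum ≈ 13.126.

13.126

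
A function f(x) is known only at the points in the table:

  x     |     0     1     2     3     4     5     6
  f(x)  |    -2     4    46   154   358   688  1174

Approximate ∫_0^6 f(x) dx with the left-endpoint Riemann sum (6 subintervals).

1248

Δx = 1.
Sum = 1·[(-2) + 4 + 46 + 154 + 358 + 688] = 1248.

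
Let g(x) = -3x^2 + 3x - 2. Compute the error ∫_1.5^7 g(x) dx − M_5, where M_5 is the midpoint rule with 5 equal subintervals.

Exact integral: ∫_1.5^7 g(x) dx = -280.5.
M_5 = -278.83625.
Error = -280.5 − (-278.83625) = -1.66375.

-1.66375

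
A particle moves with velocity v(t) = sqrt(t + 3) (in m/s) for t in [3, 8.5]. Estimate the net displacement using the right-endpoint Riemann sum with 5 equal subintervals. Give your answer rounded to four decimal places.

16.7132

Δt = (8.5 − 3)/5 = 1.1.
Right endpoints: 4.1, 5.2, 6.3, 7.4, 8.5.
v(4.1) ≈ 2.6646, v(5.2) ≈ 2.8636, v(6.3) ≈ 3.0496, v(7.4) ≈ 3.2249, v(8.5) ≈ 3.3912.
Sum = Δt · [v(4.1) + v(5.2) + v(6.3) + v(7.4) + v(8.5)].
Sum ≈ 16.7132.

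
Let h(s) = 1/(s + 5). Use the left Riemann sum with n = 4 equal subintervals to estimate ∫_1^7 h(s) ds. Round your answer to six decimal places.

0.759524

Δs = (7 − 1)/4 = 1.5.
Left endpoints: 1, 2.5, 4, 5.5.
h(1) = 1/6, h(2.5) = 2/15, h(4) = 1/9, h(5.5) = 2/21.
Sum = Δs · [h(1) + h(2.5) + h(4) + h(5.5)].
Sum ≈ 0.759524.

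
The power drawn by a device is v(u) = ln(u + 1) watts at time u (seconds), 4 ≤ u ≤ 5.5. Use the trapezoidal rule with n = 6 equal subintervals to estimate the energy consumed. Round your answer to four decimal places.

2.6193

Δu = (5.5 − 4)/6 = 0.25.
v(4) ≈ 1.6094, v(4.25) ≈ 1.6582, v(4.5) ≈ 1.7047, v(4.75) ≈ 1.7492, v(5) ≈ 1.7918, v(5.25) ≈ 1.8326, v(5.5) ≈ 1.8718.
T_6 = (Δu/2)·[v(u_0) + 2v(u_1) + ... + 2v(u_{5}) + v(u_6)].
Sum ≈ 2.6193.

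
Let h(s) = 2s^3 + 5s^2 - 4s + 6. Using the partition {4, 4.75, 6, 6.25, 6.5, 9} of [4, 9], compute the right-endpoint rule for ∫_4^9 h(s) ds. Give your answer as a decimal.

5911.890625

Subinterval widths: 0.75, 1.25, 0.25, 0.25, 2.5.
Right endpoints: 4.75, 6, 6.25, 6.5, 9.
h(4.75) = 314.15625, h(6) = 594, h(6.25) = 664.59375, h(6.5) = 740.5, h(9) = 1833.
Sum = Σ Δs_i · h(s_i).
Sum = 5911.890625.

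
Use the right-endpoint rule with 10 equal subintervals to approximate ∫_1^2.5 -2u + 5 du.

Δu = (2.5 − 1)/10 = 0.15.
Right endpoints: 1.15, 1.3, 1.45, 1.6, 1.75, 1.9, 2.05, 2.2, 2.35, 2.5.
f(1.15) = 2.7, f(1.3) = 2.4, f(1.45) = 2.1, f(1.6) = 1.8, f(1.75) = 1.5, f(1.9) = 1.2, f(2.05) = 0.9, f(2.2) = 0.6, f(2.35) = 0.3, f(2.5) = 0.
Sum = Δu · [f(1.15) + f(1.3) + f(1.45) + ...].
Sum = 2.025.

2.025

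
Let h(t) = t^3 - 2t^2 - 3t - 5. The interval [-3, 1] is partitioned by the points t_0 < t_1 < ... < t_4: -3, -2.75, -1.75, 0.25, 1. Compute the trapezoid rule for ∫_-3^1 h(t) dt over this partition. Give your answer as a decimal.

Subinterval widths: 0.25, 1, 2, 0.75.
h(-3) = -41, h(-2.75) = -32.671875, h(-1.75) = -11.234375, h(0.25) = -5.859375, h(1) = -9.
On each subinterval the trapezoid contributes (Δt_i/2)·[h(t_{i-1}) + h(t_i)].
Sum = -53.828125.

-53.828125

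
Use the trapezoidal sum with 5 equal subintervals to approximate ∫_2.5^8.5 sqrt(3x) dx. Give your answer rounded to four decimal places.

24.0210

Δx = (8.5 − 2.5)/5 = 1.2.
f(2.5) ≈ 2.7386, f(3.7) ≈ 3.3317, f(4.9) ≈ 3.8341, f(6.1) ≈ 4.2778, f(7.3) ≈ 4.6797, f(8.5) ≈ 5.0498.
T_5 = (Δx/2)·[f(x_0) + 2f(x_1) + ... + 2f(x_{4}) + f(x_5)].
Sum ≈ 24.0210.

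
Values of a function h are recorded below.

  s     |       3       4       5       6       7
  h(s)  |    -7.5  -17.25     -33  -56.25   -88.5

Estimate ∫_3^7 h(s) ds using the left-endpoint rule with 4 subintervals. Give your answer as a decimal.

Δs = 1.
Sum = 1·[(-7.5) + (-17.25) + (-33) + (-56.25)] = -114.

-114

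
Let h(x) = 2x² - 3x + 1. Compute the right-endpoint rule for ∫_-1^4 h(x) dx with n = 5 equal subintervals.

Δx = (4 − (-1))/5 = 1.
Right endpoints: 0, 1, 2, 3, 4.
h(0) = 1, h(1) = 0, h(2) = 3, h(3) = 10, h(4) = 21.
Sum = Δx · [h(0) + h(1) + h(2) + h(3) + h(4)].
Sum = 35.

35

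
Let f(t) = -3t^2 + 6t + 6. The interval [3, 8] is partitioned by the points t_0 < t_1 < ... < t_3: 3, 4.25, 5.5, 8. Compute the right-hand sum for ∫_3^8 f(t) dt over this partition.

-438.046875

Subinterval widths: 1.25, 1.25, 2.5.
Right endpoints: 4.25, 5.5, 8.
f(4.25) = -22.6875, f(5.5) = -51.75, f(8) = -138.
Sum = Σ Δt_i · f(t_i).
Sum = -438.046875.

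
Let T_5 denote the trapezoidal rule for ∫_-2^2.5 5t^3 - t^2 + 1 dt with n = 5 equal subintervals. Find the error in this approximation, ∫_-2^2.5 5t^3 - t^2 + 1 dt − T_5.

Exact integral: ∫_-2^2.5 f(t) dt = 25.453125.
T_5 = 27.12375.
Error = 25.453125 − 27.12375 = -1.670625.

-1.670625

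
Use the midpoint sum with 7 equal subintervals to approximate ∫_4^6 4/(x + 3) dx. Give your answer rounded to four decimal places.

1.0051

Δx = (6 − 4)/7 = 2/7.
Midpoints: 29/7, 31/7, 33/7, 5, 37/7, 39/7, 41/7.
f(29/7) = 0.56, f(31/7) = 7/13, f(33/7) = 14/27, f(5) = 0.5, f(37/7) = 14/29, f(39/7) = 7/15, f(41/7) = 14/31.
Sum = Δx · [f(29/7) + f(31/7) + f(33/7) + ...].
Sum ≈ 1.0051.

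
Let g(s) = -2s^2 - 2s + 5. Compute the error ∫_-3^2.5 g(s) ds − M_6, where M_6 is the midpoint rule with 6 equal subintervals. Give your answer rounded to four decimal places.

-0.7703

Exact integral: ∫_-3^2.5 g(s) ds ≈ 1.833333.
M_6 ≈ 2.603588.
Error ≈ 1.833333 − 2.603588 ≈ -0.7703.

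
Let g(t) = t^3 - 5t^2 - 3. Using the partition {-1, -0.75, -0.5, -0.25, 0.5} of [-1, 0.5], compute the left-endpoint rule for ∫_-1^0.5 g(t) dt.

-7.3984375

Subinterval widths: 0.25, 0.25, 0.25, 0.75.
Left endpoints: -1, -0.75, -0.5, -0.25.
g(-1) = -9, g(-0.75) = -6.234375, g(-0.5) = -4.375, g(-0.25) = -3.328125.
Sum = Σ Δt_i · g(t_i).
Sum = -7.3984375.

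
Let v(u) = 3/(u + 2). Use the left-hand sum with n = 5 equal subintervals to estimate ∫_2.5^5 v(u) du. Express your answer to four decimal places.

Δu = (5 − 2.5)/5 = 0.5.
Left endpoints: 2.5, 3, 3.5, 4, 4.5.
v(2.5) = 2/3, v(3) = 0.6, v(3.5) = 6/11, v(4) = 0.5, v(4.5) = 6/13.
Sum = Δu · [v(2.5) + v(3) + v(3.5) + v(4) + v(4.5)].
Sum ≈ 1.3868.

1.3868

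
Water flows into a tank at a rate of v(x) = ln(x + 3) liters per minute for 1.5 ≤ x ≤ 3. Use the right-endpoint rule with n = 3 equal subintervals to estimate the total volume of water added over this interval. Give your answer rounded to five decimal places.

2.55297

Δx = (3 − 1.5)/3 = 0.5.
Right endpoints: 2, 2.5, 3.
v(2) ≈ 1.60944, v(2.5) ≈ 1.70475, v(3) ≈ 1.79176.
Sum = Δx · [v(2) + v(2.5) + v(3)].
Sum ≈ 2.55297.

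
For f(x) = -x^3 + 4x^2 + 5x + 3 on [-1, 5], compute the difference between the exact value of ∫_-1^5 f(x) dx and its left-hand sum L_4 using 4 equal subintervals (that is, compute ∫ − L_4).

Exact integral: ∫_-1^5 f(x) dx = 90.
L_4 = 85.5.
Error = 90 − 85.5 = 4.5.

4.5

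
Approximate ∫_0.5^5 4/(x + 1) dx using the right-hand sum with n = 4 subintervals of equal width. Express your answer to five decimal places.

Δx = (5 − 0.5)/4 = 1.125.
Right endpoints: 1.625, 2.75, 3.875, 5.
f(1.625) = 32/21, f(2.75) = 16/15, f(3.875) = 32/39, f(5) = 2/3.
Sum = Δx · [f(1.625) + f(2.75) + f(3.875) + f(5)].
Sum ≈ 4.58736.

4.58736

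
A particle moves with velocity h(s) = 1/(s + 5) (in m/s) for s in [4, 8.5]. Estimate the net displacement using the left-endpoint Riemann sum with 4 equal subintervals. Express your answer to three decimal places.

0.427

Δs = (8.5 − 4)/4 = 1.125.
Left endpoints: 4, 5.125, 6.25, 7.375.
h(4) = 1/9, h(5.125) = 8/81, h(6.25) = 4/45, h(7.375) = 8/99.
Sum = Δs · [h(4) + h(5.125) + h(6.25) + h(7.375)].
Sum ≈ 0.427.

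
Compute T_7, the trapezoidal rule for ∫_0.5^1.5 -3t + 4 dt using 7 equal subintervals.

1

Δt = (1.5 − 0.5)/7 = 1/7.
f(0.5) = 2.5, f(9/14) = 29/14, f(11/14) = 23/14, f(13/14) = 17/14, f(15/14) = 11/14, f(17/14) = 5/14, f(19/14) = -1/14, f(1.5) = -0.5.
T_7 = (Δt/2)·[f(t_0) + 2f(t_1) + ... + 2f(t_{6}) + f(t_7)].
Sum = 1.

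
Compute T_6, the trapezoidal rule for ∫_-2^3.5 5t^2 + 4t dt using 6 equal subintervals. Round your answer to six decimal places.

105.142940

Δt = (3.5 − (-2))/6 = 11/12.
f(-2) = 12, f(-13/12) = 221/144, f(-1/6) = -19/36, f(0.75) = 5.8125, f(5/3) = 185/9, f(31/12) = 6293/144, f(3.5) = 75.25.
T_6 = (Δt/2)·[f(t_0) + 2f(t_1) + ... + 2f(t_{5}) + f(t_6)].
Sum ≈ 105.142940.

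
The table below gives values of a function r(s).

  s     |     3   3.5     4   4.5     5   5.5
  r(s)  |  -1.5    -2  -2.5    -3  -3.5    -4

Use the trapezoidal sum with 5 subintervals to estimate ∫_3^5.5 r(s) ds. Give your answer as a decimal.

-6.875

Δs = 0.5.
T_5 = (0.5/2)·[(-1.5) + 2·(-2) + 2·(-2.5) + 2·(-3) + 2·(-3.5) + (-4)] = -6.875.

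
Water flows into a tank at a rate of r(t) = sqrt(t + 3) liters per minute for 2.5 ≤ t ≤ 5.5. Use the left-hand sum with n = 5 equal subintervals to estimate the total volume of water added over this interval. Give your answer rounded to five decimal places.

7.74960

Δt = (5.5 − 2.5)/5 = 0.6.
Left endpoints: 2.5, 3.1, 3.7, 4.3, 4.9.
r(2.5) ≈ 2.34521, r(3.1) ≈ 2.46982, r(3.7) ≈ 2.58844, r(4.3) ≈ 2.70185, r(4.9) ≈ 2.81069.
Sum = Δt · [r(2.5) + r(3.1) + r(3.7) + r(4.3) + r(4.9)].
Sum ≈ 7.74960.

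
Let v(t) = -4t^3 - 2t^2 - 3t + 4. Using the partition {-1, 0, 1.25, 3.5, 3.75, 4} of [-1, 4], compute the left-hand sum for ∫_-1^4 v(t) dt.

-122.25

Subinterval widths: 1, 1.25, 2.25, 0.25, 0.25.
Left endpoints: -1, 0, 1.25, 3.5, 3.75.
v(-1) = 9, v(0) = 4, v(1.25) = -10.6875, v(3.5) = -202.5, v(3.75) = -246.3125.
Sum = Σ Δt_i · v(t_i).
Sum = -122.25.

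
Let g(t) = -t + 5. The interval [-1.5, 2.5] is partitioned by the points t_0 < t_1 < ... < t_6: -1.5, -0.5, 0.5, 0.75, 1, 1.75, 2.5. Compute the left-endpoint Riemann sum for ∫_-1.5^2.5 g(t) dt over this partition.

19.625

Subinterval widths: 1, 1, 0.25, 0.25, 0.75, 0.75.
Left endpoints: -1.5, -0.5, 0.5, 0.75, 1, 1.75.
g(-1.5) = 6.5, g(-0.5) = 5.5, g(0.5) = 4.5, g(0.75) = 4.25, g(1) = 4, g(1.75) = 3.25.
Sum = Σ Δt_i · g(t_i).
Sum = 19.625.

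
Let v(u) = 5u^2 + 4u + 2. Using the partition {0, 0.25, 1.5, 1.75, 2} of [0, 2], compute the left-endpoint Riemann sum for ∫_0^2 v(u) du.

Subinterval widths: 0.25, 1.25, 0.25, 0.25.
Left endpoints: 0, 0.25, 1.5, 1.75.
v(0) = 2, v(0.25) = 3.3125, v(1.5) = 19.25, v(1.75) = 24.3125.
Sum = Σ Δu_i · v(u_i).
Sum = 15.53125.

15.53125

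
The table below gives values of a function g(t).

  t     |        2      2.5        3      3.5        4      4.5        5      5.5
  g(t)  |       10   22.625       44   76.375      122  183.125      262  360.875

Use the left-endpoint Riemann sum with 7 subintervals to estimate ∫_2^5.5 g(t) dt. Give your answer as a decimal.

360.0625

Δt = 0.5.
Sum = 0.5·[10 + 22.625 + 44 + 76.375 + 122 + 183.125 + 262] = 360.0625.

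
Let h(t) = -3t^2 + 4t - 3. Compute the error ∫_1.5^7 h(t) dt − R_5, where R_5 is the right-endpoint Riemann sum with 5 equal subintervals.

Exact integral: ∫_1.5^7 h(t) dt = -262.625.
R_5 = -330.99.
Error = -262.625 − (-330.99) = 68.365.

68.365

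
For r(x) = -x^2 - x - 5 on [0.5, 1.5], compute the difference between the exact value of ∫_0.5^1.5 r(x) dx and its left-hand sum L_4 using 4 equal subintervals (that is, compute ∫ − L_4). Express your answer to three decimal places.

-0.365

Exact integral: ∫_0.5^1.5 r(x) dx ≈ -7.08333.
L_4 = -6.71875.
Error ≈ -7.08333 − (-6.71875) ≈ -0.365.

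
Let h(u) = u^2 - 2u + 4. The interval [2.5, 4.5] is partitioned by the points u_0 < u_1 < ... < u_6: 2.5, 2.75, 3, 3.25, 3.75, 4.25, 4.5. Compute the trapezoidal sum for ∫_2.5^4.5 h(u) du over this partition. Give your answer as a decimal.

Subinterval widths: 0.25, 0.25, 0.25, 0.5, 0.5, 0.25.
h(2.5) = 5.25, h(2.75) = 6.0625, h(3) = 7, h(3.25) = 8.0625, h(3.75) = 10.5625, h(4.25) = 13.5625, h(4.5) = 15.25.
On each subinterval the trapezoid contributes (Δu_i/2)·[h(u_{i-1}) + h(u_i)].
Sum = 19.21875.

19.21875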